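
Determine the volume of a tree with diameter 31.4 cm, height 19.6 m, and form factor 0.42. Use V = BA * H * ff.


(D/200)^2 = (31.4/200)^2 = 0.157^2 = 0.024649
BA = 3.141593 * 0.024649 = 0.0774371 m^2
V = 0.0774371 * 19.6 * 0.42 = 0.637462 ≈ 0.637 m^3

0.637 m^3


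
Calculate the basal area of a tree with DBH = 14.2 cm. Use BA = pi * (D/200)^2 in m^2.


D/200 = 14.2/200 = 0.071 m
(D/200)^2 = 0.071^2 = 0.005041
BA = 3.141593 * 0.005041 = 0.0158368 ≈ 0.0158 m^2

0.0158 m^2


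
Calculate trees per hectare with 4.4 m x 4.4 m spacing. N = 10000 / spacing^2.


N = 10000 / 4.4^2 = 10000 / 19.36 = 516.529 ≈ 517 trees/ha

517 trees/ha


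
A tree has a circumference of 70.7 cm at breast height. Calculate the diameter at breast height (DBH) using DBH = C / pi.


DBH = C / pi = 70.7 / 3.141593 = 22.5045 ≈ 22.50 cm

22.50 cm


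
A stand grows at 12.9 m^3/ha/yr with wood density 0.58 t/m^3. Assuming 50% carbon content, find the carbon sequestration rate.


C = 12.9 * 0.58 * 0.5 = 3.741 ≈ 3.74 t C/ha/yr

3.74 t C/ha/yr


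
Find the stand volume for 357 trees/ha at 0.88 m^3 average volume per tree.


V_stand = 357 * 0.88 = 314.16 ≈ 314.2 m^3/ha

314.2 m^3/ha


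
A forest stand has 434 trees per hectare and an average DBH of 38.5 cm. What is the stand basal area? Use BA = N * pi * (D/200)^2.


(D/200)^2 = (38.5/200)^2 = 0.1925^2 = 0.03705625
Individual BA = 3.141593 * 0.03705625 = 0.116416 m^2
Stand BA = 434 * 0.116416 = 50.5245 ≈ 50.52 m^2/ha

50.52 m^2/ha


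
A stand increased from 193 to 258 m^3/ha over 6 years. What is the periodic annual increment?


PAI = (V2 - V1) / period = (258 - 193) / 6 = 65 / 6 = 10.8333 ≈ 10.83 m^3/ha/yr

10.83 m^3/ha/yr


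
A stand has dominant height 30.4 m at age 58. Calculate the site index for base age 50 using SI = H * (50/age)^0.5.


50/58 = 0.862069
(0.862069)^0.5 = 0.928477
SI = 30.4 * 0.928477 = 28.2257 ≈ 28.2 m

28.2 m


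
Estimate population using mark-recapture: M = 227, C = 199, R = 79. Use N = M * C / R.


N = M * C / R = 227 * 199 / 79 = 45173 / 79 = 571.81 ≈ 572

572 individuals


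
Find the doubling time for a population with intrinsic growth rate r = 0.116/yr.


td = ln(2) / 0.116 = 0.693147 / 0.116 = 5.97541 ≈ 6.0 years

6.0 years


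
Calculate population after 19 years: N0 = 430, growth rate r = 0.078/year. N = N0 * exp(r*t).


r*t = 0.078 * 19 = 1.482
exp(1.482) = 4.40174
N = 430 * 4.40174 = 1892.75 ≈ 1893

1893


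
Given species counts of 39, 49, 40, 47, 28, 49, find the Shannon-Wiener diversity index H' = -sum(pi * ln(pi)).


Total N = 39 + 49 + 40 + 47 + 28 + 49 = 252
Per-species terms:
  p = 39/252 = 0.154762; ln(p) = -1.865867; p*ln(p) = 0.154762 * (-1.865867) = -0.288765
  p = 49/252 = 0.194444; ln(p) = -1.637611; p*ln(p) = 0.194444 * (-1.637611) = -0.318424
  p = 40/252 = 0.158730; ln(p) = -1.840551; p*ln(p) = 0.158730 * (-1.840551) = -0.292151
  p = 47/252 = 0.186508; ln(p) = -1.679281; p*ln(p) = 0.186508 * (-1.679281) = -0.313199
  p = 28/252 = 0.111111; ln(p) = -2.197226; p*ln(p) = 0.111111 * (-2.197226) = -0.244136
  p = 49/252 = 0.194444; ln(p) = -1.637611; p*ln(p) = 0.194444 * (-1.637611) = -0.318424
sum(p*ln(p)) = (-0.288765) + (-0.318424) + (-0.292151) + (-0.313199) + (-0.244136) + (-0.318424) = -1.775099
H' = -(-1.775099) = 1.775099 ≈ 1.7751

1.7751


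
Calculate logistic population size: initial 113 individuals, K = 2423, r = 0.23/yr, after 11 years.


(K - N0)/N0 = (2423 - 113)/113 = 2310/113 = 20.4425
r*t = 0.23 * 11 = 2.53; exp(-2.53) = 0.0796590
20.4425 * 0.0796590 = 1.62843
1 + 1.62843 = 2.62843
N = 2423 / 2.62843 = 921.843 ≈ 922

922


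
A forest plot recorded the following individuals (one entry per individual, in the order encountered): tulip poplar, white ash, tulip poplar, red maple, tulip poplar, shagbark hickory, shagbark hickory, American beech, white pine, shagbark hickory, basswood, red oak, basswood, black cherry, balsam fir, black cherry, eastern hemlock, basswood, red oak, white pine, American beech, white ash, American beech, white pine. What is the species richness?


Total individuals logged = 24
Distinct species (count of individuals): tulip poplar (3), white ash (2), red maple (1), shagbark hickory (3), American beech (3), white pine (3), basswood (3), red oak (2), black cherry (2), balsam fir (1), eastern hemlock (1)
Species richness = number of distinct species = 11

11


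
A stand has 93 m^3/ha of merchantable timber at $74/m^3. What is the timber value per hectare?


Value = 93 * 74 = $6882/ha

$6882/ha


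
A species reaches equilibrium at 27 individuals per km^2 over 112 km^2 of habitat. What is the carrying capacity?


K = 27 * 112 = 3024 individuals

3024 individuals


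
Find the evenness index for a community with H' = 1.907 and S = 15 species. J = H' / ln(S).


ln(15) = 2.70805
J = H' / ln(S) = 1.907 / 2.70805 = 0.704197 ≈ 0.7042

0.7042


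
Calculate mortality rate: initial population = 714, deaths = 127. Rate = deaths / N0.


Mortality rate = 127 / 714 = 0.177871 ≈ 0.1779

0.1779


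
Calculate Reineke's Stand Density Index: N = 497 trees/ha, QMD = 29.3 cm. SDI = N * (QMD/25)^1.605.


QMD/25 = 29.3/25 = 1.172
(1.172)^1.605 = exp(1.605 * ln(1.172)) = exp(1.605 * 0.158712) = exp(0.254733) = 1.29012
SDI = 497 * 1.29012 = 641.190 ≈ 641

641


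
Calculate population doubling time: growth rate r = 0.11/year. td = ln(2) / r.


td = ln(2) / 0.11 = 0.693147 / 0.11 = 6.30134 ≈ 6.3 years

6.3 years


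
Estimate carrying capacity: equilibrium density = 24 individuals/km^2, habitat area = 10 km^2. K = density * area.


K = 24 * 10 = 240 individuals

240 individuals


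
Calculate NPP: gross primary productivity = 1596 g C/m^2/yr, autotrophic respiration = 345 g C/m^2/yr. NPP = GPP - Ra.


NPP = GPP - Ra = 1596 - 345 = 1251 g C/m^2/yr

1251 g C/m^2/yr


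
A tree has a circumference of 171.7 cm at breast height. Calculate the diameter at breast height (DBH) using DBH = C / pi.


DBH = C / pi = 171.7 / 3.141593 = 54.6538 ≈ 54.65 cm

54.65 cm


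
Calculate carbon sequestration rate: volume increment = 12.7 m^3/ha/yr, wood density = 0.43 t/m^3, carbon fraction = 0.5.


C = 12.7 * 0.43 * 0.5 = 2.7305 ≈ 2.73 t C/ha/yr

2.73 t C/ha/yr


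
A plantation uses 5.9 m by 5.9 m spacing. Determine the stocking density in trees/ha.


N = 10000 / 5.9^2 = 10000 / 34.81 = 287.274 ≈ 287 trees/ha

287 trees/ha


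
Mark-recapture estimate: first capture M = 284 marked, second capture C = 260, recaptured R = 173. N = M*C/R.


N = M * C / R = 284 * 260 / 173 = 73840 / 173 = 426.82 ≈ 427

427 individuals


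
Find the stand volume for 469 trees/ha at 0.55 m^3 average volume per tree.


V_stand = 469 * 0.55 = 257.95 ≈ 258.0 m^3/ha

258.0 m^3/ha


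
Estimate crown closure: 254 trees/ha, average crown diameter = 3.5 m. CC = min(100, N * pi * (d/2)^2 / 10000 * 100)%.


(d/2)^2 = (3.5/2)^2 = 1.75^2 = 3.0625
Crown area = 3.141593 * 3.0625 = 9.62113 m^2
N * area / 10000 * 100 = 254 * 9.62113 / 10000 * 100 = 24.4377
CC = min(100, 24.4377) = 24.4377 ≈ 24.4%

24.4%


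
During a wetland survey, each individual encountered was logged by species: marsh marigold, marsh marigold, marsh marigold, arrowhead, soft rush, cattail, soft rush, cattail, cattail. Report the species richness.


Total individuals logged = 9
Distinct species (count of individuals): marsh marigold (3), arrowhead (1), soft rush (2), cattail (3)
Species richness = number of distinct species = 4

4


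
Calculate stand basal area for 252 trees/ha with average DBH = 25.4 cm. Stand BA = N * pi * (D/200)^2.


(D/200)^2 = (25.4/200)^2 = 0.127^2 = 0.016129
Individual BA = 3.141593 * 0.016129 = 0.0506708 m^2
Stand BA = 252 * 0.0506708 = 12.7690 ≈ 12.77 m^2/ha

12.77 m^2/ha


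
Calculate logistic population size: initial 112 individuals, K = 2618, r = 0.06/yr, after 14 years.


(K - N0)/N0 = (2618 - 112)/112 = 2506/112 = 22.3750
r*t = 0.06 * 14 = 0.84; exp(-0.84) = 0.431711
22.3750 * 0.431711 = 9.65953
1 + 9.65953 = 10.6595
N = 2618 / 10.6595 = 245.603 ≈ 246

246


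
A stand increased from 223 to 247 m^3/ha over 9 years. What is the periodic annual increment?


PAI = (V2 - V1) / period = (247 - 223) / 9 = 24 / 9 = 2.6667 ≈ 2.67 m^3/ha/yr

2.67 m^3/ha/yr


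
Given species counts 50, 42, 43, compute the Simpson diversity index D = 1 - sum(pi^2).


Total N = 50 + 42 + 43 = 135
Per-species terms:
  p = 50/135 = 0.370370; p^2 = 0.370370^2 = 0.137174
  p = 42/135 = 0.311111; p^2 = 0.311111^2 = 0.096790
  p = 43/135 = 0.318519; p^2 = 0.318519^2 = 0.101454
sum(p^2) = 0.137174 + 0.096790 + 0.101454 = 0.335418
D = 1 - 0.335418 = 0.664582 ≈ 0.6646

0.6646


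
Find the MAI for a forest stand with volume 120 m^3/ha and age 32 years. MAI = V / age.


MAI = 120 / 32 = 3.75 m^3/ha/yr

3.75 m^3/ha/yr


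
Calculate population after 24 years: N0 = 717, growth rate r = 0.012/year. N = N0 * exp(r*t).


r*t = 0.012 * 24 = 0.288
exp(0.288) = 1.33376
N = 717 * 1.33376 = 956.306 ≈ 956

956


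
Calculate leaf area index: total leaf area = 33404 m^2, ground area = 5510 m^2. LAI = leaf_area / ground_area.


LAI = 33404 / 5510 = 6.0624 ≈ 6.06

6.06


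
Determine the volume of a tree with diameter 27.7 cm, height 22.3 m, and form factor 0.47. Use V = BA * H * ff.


(D/200)^2 = (27.7/200)^2 = 0.1385^2 = 0.01918225
BA = 3.141593 * 0.01918225 = 0.0602628 m^2
V = 0.0602628 * 22.3 * 0.47 = 0.631614 ≈ 0.632 m^3

0.632 m^3


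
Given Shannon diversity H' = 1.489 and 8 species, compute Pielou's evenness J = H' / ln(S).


ln(8) = 2.07944
J = H' / ln(S) = 1.489 / 2.07944 = 0.716058 ≈ 0.7161

0.7161


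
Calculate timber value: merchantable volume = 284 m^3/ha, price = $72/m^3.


Value = 284 * 72 = $20448/ha

$20448/ha


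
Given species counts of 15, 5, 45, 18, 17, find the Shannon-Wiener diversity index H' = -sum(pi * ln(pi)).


Total N = 15 + 5 + 45 + 18 + 17 = 100
Per-species terms:
  p = 15/100 = 0.150000; ln(p) = -1.897120; p*ln(p) = 0.150000 * (-1.897120) = -0.284568
  p = 5/100 = 0.050000; ln(p) = -2.995732; p*ln(p) = 0.050000 * (-2.995732) = -0.149787
  p = 45/100 = 0.450000; ln(p) = -0.798508; p*ln(p) = 0.450000 * (-0.798508) = -0.359329
  p = 18/100 = 0.180000; ln(p) = -1.714798; p*ln(p) = 0.180000 * (-1.714798) = -0.308664
  p = 17/100 = 0.170000; ln(p) = -1.771957; p*ln(p) = 0.170000 * (-1.771957) = -0.301233
sum(p*ln(p)) = (-0.284568) + (-0.149787) + (-0.359329) + (-0.308664) + (-0.301233) = -1.403581
H' = -(-1.403581) = 1.403581 ≈ 1.4036

1.4036


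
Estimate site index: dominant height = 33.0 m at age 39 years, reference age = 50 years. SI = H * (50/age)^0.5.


50/39 = 1.28205
(1.28205)^0.5 = 1.13228
SI = 33.0 * 1.13228 = 37.3652 ≈ 37.4 m

37.4 m


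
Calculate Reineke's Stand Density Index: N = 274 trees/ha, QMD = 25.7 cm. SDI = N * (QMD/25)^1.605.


QMD/25 = 25.7/25 = 1.028
(1.028)^1.605 = exp(1.605 * ln(1.028)) = exp(1.605 * 0.0276152) = exp(0.0443224) = 1.04532
SDI = 274 * 1.04532 = 286.418 ≈ 286

286


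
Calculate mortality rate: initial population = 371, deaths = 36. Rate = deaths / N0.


Mortality rate = 36 / 371 = 0.097035 ≈ 0.0970

0.0970


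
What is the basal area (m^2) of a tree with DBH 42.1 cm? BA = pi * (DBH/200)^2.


D/200 = 42.1/200 = 0.2105 m
(D/200)^2 = 0.2105^2 = 0.04431025
BA = 3.141593 * 0.04431025 = 0.139205 ≈ 0.1392 m^2

0.1392 m^2


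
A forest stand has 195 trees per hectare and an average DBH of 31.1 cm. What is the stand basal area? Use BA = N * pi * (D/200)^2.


(D/200)^2 = (31.1/200)^2 = 0.1555^2 = 0.02418025
Individual BA = 3.141593 * 0.02418025 = 0.0759645 m^2
Stand BA = 195 * 0.0759645 = 14.8131 ≈ 14.81 m^2/ha

14.81 m^2/ha


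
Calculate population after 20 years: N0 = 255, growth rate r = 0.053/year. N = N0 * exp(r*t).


r*t = 0.053 * 20 = 1.06
exp(1.06) = 2.88637
N = 255 * 2.88637 = 736.024 ≈ 736

736


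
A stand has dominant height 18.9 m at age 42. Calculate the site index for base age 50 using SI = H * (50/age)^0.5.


50/42 = 1.19048
(1.19048)^0.5 = 1.09109
SI = 18.9 * 1.09109 = 20.6216 ≈ 20.6 m

20.6 m


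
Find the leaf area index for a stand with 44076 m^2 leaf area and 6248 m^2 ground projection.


LAI = 44076 / 6248 = 7.0544 ≈ 7.05

7.05


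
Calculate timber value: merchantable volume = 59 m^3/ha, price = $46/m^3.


Value = 59 * 46 = $2714/ha

$2714/ha


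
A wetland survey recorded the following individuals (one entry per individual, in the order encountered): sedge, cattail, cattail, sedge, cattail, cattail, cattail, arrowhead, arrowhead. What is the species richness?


Total individuals logged = 9
Distinct species (count of individuals): sedge (2), cattail (5), arrowhead (2)
Species richness = number of distinct species = 3

3


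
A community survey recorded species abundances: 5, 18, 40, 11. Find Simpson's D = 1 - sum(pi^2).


Total N = 5 + 18 + 40 + 11 = 74
Per-species terms:
  p = 5/74 = 0.067568; p^2 = 0.067568^2 = 0.004565
  p = 18/74 = 0.243243; p^2 = 0.243243^2 = 0.059167
  p = 40/74 = 0.540541; p^2 = 0.540541^2 = 0.292185
  p = 11/74 = 0.148649; p^2 = 0.148649^2 = 0.022097
sum(p^2) = 0.004565 + 0.059167 + 0.292185 + 0.022097 = 0.378014
D = 1 - 0.378014 = 0.621986 ≈ 0.6220

0.6220


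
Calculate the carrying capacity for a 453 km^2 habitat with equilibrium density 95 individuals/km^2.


K = 95 * 453 = 43035 individuals

43035 individuals


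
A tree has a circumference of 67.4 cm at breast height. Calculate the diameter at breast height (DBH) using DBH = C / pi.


DBH = C / pi = 67.4 / 3.141593 = 21.4541 ≈ 21.45 cm

21.45 cm


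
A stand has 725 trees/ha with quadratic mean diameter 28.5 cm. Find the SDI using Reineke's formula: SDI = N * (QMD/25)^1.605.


QMD/25 = 28.5/25 = 1.14
(1.14)^1.605 = exp(1.605 * ln(1.14)) = exp(1.605 * 0.131028) = exp(0.210300) = 1.23405
SDI = 725 * 1.23405 = 894.686 ≈ 895

895


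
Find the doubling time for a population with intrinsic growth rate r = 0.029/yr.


td = ln(2) / 0.029 = 0.693147 / 0.029 = 23.9016 ≈ 23.9 years

23.9 years


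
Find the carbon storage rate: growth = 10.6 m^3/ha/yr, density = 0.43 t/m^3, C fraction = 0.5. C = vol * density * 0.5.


C = 10.6 * 0.43 * 0.5 = 2.279 ≈ 2.28 t C/ha/yr

2.28 t C/ha/yr


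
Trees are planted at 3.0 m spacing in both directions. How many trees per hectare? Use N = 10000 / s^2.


N = 10000 / 3.0^2 = 10000 / 9 = 1111.11 ≈ 1111 trees/ha

1111 trees/ha


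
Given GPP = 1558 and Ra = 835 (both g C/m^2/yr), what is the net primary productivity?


NPP = GPP - Ra = 1558 - 835 = 723 g C/m^2/yr

723 g C/m^2/yr


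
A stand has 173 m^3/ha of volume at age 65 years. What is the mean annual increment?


MAI = 173 / 65 = 2.6615 ≈ 2.66 m^3/ha/yr

2.66 m^3/ha/yr


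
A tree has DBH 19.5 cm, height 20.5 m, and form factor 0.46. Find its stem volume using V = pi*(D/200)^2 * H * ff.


(D/200)^2 = (19.5/200)^2 = 0.0975^2 = 0.00950625
BA = 3.141593 * 0.00950625 = 0.0298648 m^2
V = 0.0298648 * 20.5 * 0.46 = 0.281625 ≈ 0.282 m^3

0.282 m^3


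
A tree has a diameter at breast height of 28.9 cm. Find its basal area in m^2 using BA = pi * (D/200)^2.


D/200 = 28.9/200 = 0.1445 m
(D/200)^2 = 0.1445^2 = 0.02088025
BA = 3.141593 * 0.02088025 = 0.0655972 ≈ 0.0656 m^2

0.0656 m^2


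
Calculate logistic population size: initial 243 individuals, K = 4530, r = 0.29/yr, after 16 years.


(K - N0)/N0 = (4530 - 243)/243 = 4287/243 = 17.6420
r*t = 0.29 * 16 = 4.64; exp(-4.64) = 0.00965770
17.6420 * 0.00965770 = 0.170381
1 + 0.170381 = 1.17038
N = 4530 / 1.17038 = 3870.54 ≈ 3871

3871


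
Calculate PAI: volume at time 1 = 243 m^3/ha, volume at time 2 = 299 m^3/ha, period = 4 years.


PAI = (V2 - V1) / period = (299 - 243) / 4 = 56 / 4 = 14.00 m^3/ha/yr

14.00 m^3/ha/yr


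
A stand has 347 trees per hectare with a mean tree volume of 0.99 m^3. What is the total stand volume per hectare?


V_stand = 347 * 0.99 = 343.53 ≈ 343.5 m^3/ha

343.5 m^3/ha


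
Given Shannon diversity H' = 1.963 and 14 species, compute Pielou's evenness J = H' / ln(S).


ln(14) = 2.63906
J = H' / ln(S) = 1.963 / 2.63906 = 0.743825 ≈ 0.7438

0.7438


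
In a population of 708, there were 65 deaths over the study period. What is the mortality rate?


Mortality rate = 65 / 708 = 0.091808 ≈ 0.0918

0.0918


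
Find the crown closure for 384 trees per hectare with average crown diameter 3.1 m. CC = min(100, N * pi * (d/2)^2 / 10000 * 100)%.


(d/2)^2 = (3.1/2)^2 = 1.55^2 = 2.4025
Crown area = 3.141593 * 2.4025 = 7.54768 m^2
N * area / 10000 * 100 = 384 * 7.54768 / 10000 * 100 = 28.9831
CC = min(100, 28.9831) = 28.9831 ≈ 29.0%

29.0%


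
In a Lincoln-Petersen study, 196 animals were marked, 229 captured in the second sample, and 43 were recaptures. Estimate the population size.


N = M * C / R = 196 * 229 / 43 = 44884 / 43 = 1043.81 ≈ 1044

1044 individuals


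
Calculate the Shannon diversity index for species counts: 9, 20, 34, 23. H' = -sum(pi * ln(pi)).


Total N = 9 + 20 + 34 + 23 = 86
Per-species terms:
  p = 9/86 = 0.104651; ln(p) = -2.257124; p*ln(p) = 0.104651 * (-2.257124) = -0.236210
  p = 20/86 = 0.232558; ln(p) = -1.458616; p*ln(p) = 0.232558 * (-1.458616) = -0.339213
  p = 34/86 = 0.395349; ln(p) = -0.927986; p*ln(p) = 0.395349 * (-0.927986) = -0.366878
  p = 23/86 = 0.267442; ln(p) = -1.318853; p*ln(p) = 0.267442 * (-1.318853) = -0.352717
sum(p*ln(p)) = (-0.236210) + (-0.339213) + (-0.366878) + (-0.352717) = -1.295018
H' = -(-1.295018) = 1.295018 ≈ 1.2950

1.2950


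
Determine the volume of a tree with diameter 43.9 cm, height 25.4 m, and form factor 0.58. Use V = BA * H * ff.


(D/200)^2 = (43.9/200)^2 = 0.2195^2 = 0.04818025
BA = 3.141593 * 0.04818025 = 0.151363 m^2
V = 0.151363 * 25.4 * 0.58 = 2.22988 ≈ 2.230 m^3

2.230 m^3


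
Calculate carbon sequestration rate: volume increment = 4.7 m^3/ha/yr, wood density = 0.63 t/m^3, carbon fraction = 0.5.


C = 4.7 * 0.63 * 0.5 = 1.4805 ≈ 1.48 t C/ha/yr

1.48 t C/ha/yr


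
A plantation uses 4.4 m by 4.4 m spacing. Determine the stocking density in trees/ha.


N = 10000 / 4.4^2 = 10000 / 19.36 = 516.529 ≈ 517 trees/ha

517 trees/ha


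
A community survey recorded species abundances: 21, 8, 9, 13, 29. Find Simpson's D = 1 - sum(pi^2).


Total N = 21 + 8 + 9 + 13 + 29 = 80
Per-species terms:
  p = 21/80 = 0.262500; p^2 = 0.262500^2 = 0.068906
  p = 8/80 = 0.100000; p^2 = 0.100000^2 = 0.010000
  p = 9/80 = 0.112500; p^2 = 0.112500^2 = 0.012656
  p = 13/80 = 0.162500; p^2 = 0.162500^2 = 0.026406
  p = 29/80 = 0.362500; p^2 = 0.362500^2 = 0.131406
sum(p^2) = 0.068906 + 0.010000 + 0.012656 + 0.026406 + 0.131406 = 0.249374
D = 1 - 0.249374 = 0.750626 ≈ 0.7506

0.7506


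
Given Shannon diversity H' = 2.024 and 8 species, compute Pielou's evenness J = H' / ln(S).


ln(8) = 2.07944
J = H' / ln(S) = 2.024 / 2.07944 = 0.973339 ≈ 0.9733

0.9733


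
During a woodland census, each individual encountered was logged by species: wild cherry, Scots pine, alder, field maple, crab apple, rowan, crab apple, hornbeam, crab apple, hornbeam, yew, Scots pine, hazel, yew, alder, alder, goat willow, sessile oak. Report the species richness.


Total individuals logged = 18
Distinct species (count of individuals): wild cherry (1), Scots pine (2), alder (3), field maple (1), crab apple (3), rowan (1), hornbeam (2), yew (2), hazel (1), goat willow (1), sessile oak (1)
Species richness = number of distinct species = 11

11


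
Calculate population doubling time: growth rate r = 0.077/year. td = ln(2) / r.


td = ln(2) / 0.077 = 0.693147 / 0.077 = 9.00191 ≈ 9.0 years

9.0 years


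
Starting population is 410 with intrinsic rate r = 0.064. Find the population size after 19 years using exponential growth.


r*t = 0.064 * 19 = 1.216
exp(1.216) = 3.37367
N = 410 * 3.37367 = 1383.20 ≈ 1383

1383


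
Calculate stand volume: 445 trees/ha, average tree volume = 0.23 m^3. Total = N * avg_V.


V_stand = 445 * 0.23 = 102.35 ≈ 102.4 m^3/ha

102.4 m^3/ha


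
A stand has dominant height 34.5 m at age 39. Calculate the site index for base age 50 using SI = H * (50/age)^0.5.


50/39 = 1.28205
(1.28205)^0.5 = 1.13228
SI = 34.5 * 1.13228 = 39.0637 ≈ 39.1 m

39.1 m


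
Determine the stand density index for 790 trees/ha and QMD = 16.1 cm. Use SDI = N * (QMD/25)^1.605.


QMD/25 = 16.1/25 = 0.644
(0.644)^1.605 = exp(1.605 * ln(0.644)) = exp(1.605 * (-0.440057)) = exp(-0.706291) = 0.493471
SDI = 790 * 0.493471 = 389.842 ≈ 390

390


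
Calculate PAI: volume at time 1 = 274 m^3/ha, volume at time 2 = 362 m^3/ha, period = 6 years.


PAI = (V2 - V1) / period = (362 - 274) / 6 = 88 / 6 = 14.6667 ≈ 14.67 m^3/ha/yr

14.67 m^3/ha/yr


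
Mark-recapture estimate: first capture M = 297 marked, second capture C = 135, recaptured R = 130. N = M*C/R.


N = M * C / R = 297 * 135 / 130 = 40095 / 130 = 308.42 ≈ 308

308 individuals


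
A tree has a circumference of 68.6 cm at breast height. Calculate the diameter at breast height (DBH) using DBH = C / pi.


DBH = C / pi = 68.6 / 3.141593 = 21.8361 ≈ 21.84 cm

21.84 cm


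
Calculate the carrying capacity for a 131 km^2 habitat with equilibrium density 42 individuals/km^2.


K = 42 * 131 = 5502 individuals

5502 individuals


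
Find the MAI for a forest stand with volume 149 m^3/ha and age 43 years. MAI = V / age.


MAI = 149 / 43 = 3.4651 ≈ 3.47 m^3/ha/yr

3.47 m^3/ha/yr


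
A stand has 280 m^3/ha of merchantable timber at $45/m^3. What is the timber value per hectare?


Value = 280 * 45 = $12600/ha

$12600/ha


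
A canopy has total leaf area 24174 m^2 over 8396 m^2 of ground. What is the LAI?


LAI = 24174 / 8396 = 2.8792 ≈ 2.88

2.88


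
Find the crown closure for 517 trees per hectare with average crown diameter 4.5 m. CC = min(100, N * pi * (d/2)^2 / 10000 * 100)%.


(d/2)^2 = (4.5/2)^2 = 2.25^2 = 5.0625
Crown area = 3.141593 * 5.0625 = 15.9043 m^2
N * area / 10000 * 100 = 517 * 15.9043 / 10000 * 100 = 82.2252
CC = min(100, 82.2252) = 82.2252 ≈ 82.2%

82.2%


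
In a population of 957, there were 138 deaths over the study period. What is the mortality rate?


Mortality rate = 138 / 957 = 0.144201 ≈ 0.1442

0.1442


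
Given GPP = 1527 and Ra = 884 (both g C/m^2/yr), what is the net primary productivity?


NPP = GPP - Ra = 1527 - 884 = 643 g C/m^2/yr

643 g C/m^2/yr


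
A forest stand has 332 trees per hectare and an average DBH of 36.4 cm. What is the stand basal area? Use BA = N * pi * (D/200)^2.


(D/200)^2 = (36.4/200)^2 = 0.182^2 = 0.033124
Individual BA = 3.141593 * 0.033124 = 0.104062 m^2
Stand BA = 332 * 0.104062 = 34.5486 ≈ 34.55 m^2/ha

34.55 m^2/ha


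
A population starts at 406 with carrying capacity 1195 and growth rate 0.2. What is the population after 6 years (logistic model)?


(K - N0)/N0 = (1195 - 406)/406 = 789/406 = 1.94335
r*t = 0.2 * 6 = 1.2; exp(-1.2) = 0.301194
1.94335 * 0.301194 = 0.585325
1 + 0.585325 = 1.58533
N = 1195 / 1.58533 = 753.786 ≈ 754

754


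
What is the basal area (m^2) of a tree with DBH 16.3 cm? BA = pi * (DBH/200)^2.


D/200 = 16.3/200 = 0.0815 m
(D/200)^2 = 0.0815^2 = 0.00664225
BA = 3.141593 * 0.00664225 = 0.0208672 ≈ 0.0209 m^2

0.0209 m^2


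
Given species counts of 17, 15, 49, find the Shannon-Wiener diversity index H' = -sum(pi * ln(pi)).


Total N = 17 + 15 + 49 = 81
Per-species terms:
  p = 17/81 = 0.209877; ln(p) = -1.561234; p*ln(p) = 0.209877 * (-1.561234) = -0.327667
  p = 15/81 = 0.185185; ln(p) = -1.686400; p*ln(p) = 0.185185 * (-1.686400) = -0.312296
  p = 49/81 = 0.604938; ln(p) = -0.502629; p*ln(p) = 0.604938 * (-0.502629) = -0.304059
sum(p*ln(p)) = (-0.327667) + (-0.312296) + (-0.304059) = -0.944022
H' = -(-0.944022) = 0.944022 ≈ 0.9440

0.9440


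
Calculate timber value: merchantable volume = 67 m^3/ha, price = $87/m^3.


Value = 67 * 87 = $5829/ha

$5829/ha


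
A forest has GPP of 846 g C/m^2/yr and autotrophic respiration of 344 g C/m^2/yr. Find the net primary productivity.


NPP = GPP - Ra = 846 - 344 = 502 g C/m^2/yr

502 g C/m^2/yr


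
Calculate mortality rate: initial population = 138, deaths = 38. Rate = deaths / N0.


Mortality rate = 38 / 138 = 0.275362 ≈ 0.2754

0.2754


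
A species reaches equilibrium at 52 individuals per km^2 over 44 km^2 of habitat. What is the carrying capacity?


K = 52 * 44 = 2288 individuals

2288 individuals


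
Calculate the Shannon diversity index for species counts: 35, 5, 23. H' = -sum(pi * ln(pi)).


Total N = 35 + 5 + 23 = 63
Per-species terms:
  p = 35/63 = 0.555556; ln(p) = -0.587786; p*ln(p) = 0.555556 * (-0.587786) = -0.326548
  p = 5/63 = 0.079365; ln(p) = -2.533698; p*ln(p) = 0.079365 * (-2.533698) = -0.201087
  p = 23/63 = 0.365079; ln(p) = -1.007642; p*ln(p) = 0.365079 * (-1.007642) = -0.367869
sum(p*ln(p)) = (-0.326548) + (-0.201087) + (-0.367869) = -0.895504
H' = -(-0.895504) = 0.895504 ≈ 0.8955

0.8955


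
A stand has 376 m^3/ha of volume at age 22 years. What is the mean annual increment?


MAI = 376 / 22 = 17.0909 ≈ 17.09 m^3/ha/yr

17.09 m^3/ha/yr


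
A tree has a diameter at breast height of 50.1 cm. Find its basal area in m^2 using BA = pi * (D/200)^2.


D/200 = 50.1/200 = 0.2505 m
(D/200)^2 = 0.2505^2 = 0.06275025
BA = 3.141593 * 0.06275025 = 0.197136 ≈ 0.1971 m^2

0.1971 m^2


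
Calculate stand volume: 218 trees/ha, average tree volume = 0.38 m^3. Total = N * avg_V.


V_stand = 218 * 0.38 = 82.84 ≈ 82.8 m^3/ha

82.8 m^3/ha


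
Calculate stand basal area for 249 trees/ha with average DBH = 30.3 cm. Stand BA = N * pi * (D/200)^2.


(D/200)^2 = (30.3/200)^2 = 0.1515^2 = 0.02295225
Individual BA = 3.141593 * 0.02295225 = 0.0721066 m^2
Stand BA = 249 * 0.0721066 = 17.9545 ≈ 17.95 m^2/ha

17.95 m^2/ha


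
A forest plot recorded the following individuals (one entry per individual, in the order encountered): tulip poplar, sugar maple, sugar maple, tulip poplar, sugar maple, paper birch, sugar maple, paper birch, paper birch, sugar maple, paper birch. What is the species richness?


Total individuals logged = 11
Distinct species (count of individuals): tulip poplar (2), sugar maple (5), paper birch (4)
Species richness = number of distinct species = 3

3


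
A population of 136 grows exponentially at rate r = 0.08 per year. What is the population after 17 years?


r*t = 0.08 * 17 = 1.36
exp(1.36) = 3.89619
N = 136 * 3.89619 = 529.882 ≈ 530

530


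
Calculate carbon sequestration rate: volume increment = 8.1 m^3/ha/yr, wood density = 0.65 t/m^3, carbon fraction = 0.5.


C = 8.1 * 0.65 * 0.5 = 2.6325 ≈ 2.63 t C/ha/yr

2.63 t C/ha/yr


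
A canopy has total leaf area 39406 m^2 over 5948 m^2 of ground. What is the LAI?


LAI = 39406 / 5948 = 6.6251 ≈ 6.63

6.63


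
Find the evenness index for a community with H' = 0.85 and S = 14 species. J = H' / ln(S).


ln(14) = 2.63906
J = H' / ln(S) = 0.85 / 2.63906 = 0.322084 ≈ 0.3221

0.3221


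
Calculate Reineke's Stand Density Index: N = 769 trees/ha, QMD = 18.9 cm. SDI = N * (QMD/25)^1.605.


QMD/25 = 18.9/25 = 0.756
(0.756)^1.605 = exp(1.605 * ln(0.756)) = exp(1.605 * (-0.279714)) = exp(-0.448941) = 0.638304
SDI = 769 * 0.638304 = 490.856 ≈ 491

491


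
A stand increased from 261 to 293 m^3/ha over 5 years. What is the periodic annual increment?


PAI = (V2 - V1) / period = (293 - 261) / 5 = 32 / 5 = 6.40 m^3/ha/yr

6.40 m^3/ha/yr


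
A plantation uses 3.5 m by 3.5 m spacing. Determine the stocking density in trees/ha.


N = 10000 / 3.5^2 = 10000 / 12.25 = 816.327 ≈ 816 trees/ha

816 trees/ha


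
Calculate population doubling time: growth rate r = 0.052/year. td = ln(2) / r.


td = ln(2) / 0.052 = 0.693147 / 0.052 = 13.3298 ≈ 13.3 years

13.3 years


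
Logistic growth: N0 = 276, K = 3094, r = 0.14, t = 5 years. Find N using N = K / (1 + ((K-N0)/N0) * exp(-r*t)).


(K - N0)/N0 = (3094 - 276)/276 = 2818/276 = 10.2101
r*t = 0.14 * 5 = 0.7; exp(-0.7) = 0.496585
10.2101 * 0.496585 = 5.07018
1 + 5.07018 = 6.07018
N = 3094 / 6.07018 = 509.705 ≈ 510

510


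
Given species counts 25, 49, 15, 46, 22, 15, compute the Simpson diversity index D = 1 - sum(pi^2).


Total N = 25 + 49 + 15 + 46 + 22 + 15 = 172
Per-species terms:
  p = 25/172 = 0.145349; p^2 = 0.145349^2 = 0.021126
  p = 49/172 = 0.284884; p^2 = 0.284884^2 = 0.081159
  p = 15/172 = 0.087209; p^2 = 0.087209^2 = 0.007605
  p = 46/172 = 0.267442; p^2 = 0.267442^2 = 0.071525
  p = 22/172 = 0.127907; p^2 = 0.127907^2 = 0.016360
  p = 15/172 = 0.087209; p^2 = 0.087209^2 = 0.007605
sum(p^2) = 0.021126 + 0.081159 + 0.007605 + 0.071525 + 0.016360 + 0.007605 = 0.205380
D = 1 - 0.205380 = 0.794620 ≈ 0.7946

0.7946


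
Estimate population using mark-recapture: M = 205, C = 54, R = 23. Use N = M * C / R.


N = M * C / R = 205 * 54 / 23 = 11070 / 23 = 481.30 ≈ 481

481 individuals


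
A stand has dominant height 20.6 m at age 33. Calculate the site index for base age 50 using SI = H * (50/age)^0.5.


50/33 = 1.51515
(1.51515)^0.5 = 1.23091
SI = 20.6 * 1.23091 = 25.3567 ≈ 25.4 m

25.4 m


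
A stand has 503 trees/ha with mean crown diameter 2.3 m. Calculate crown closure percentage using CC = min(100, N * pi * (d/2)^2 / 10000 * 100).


(d/2)^2 = (2.3/2)^2 = 1.15^2 = 1.3225
Crown area = 3.141593 * 1.3225 = 4.15476 m^2
N * area / 10000 * 100 = 503 * 4.15476 / 10000 * 100 = 20.8984
CC = min(100, 20.8984) = 20.8984 ≈ 20.9%

20.9%


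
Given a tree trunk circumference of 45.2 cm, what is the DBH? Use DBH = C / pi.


DBH = C / pi = 45.2 / 3.141593 = 14.3876 ≈ 14.39 cm

14.39 cm


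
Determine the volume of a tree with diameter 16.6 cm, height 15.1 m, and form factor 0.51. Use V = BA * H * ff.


(D/200)^2 = (16.6/200)^2 = 0.083^2 = 0.006889
BA = 3.141593 * 0.006889 = 0.0216424 m^2
V = 0.0216424 * 15.1 * 0.51 = 0.166668 ≈ 0.167 m^3

0.167 m^3


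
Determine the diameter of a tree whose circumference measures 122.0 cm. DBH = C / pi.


DBH = C / pi = 122.0 / 3.141593 = 38.8338 ≈ 38.83 cm

38.83 cm


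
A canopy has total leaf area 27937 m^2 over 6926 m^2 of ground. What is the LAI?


LAI = 27937 / 6926 = 4.0336 ≈ 4.03

4.03


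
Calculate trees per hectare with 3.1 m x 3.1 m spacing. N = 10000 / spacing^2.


N = 10000 / 3.1^2 = 10000 / 9.61 = 1040.58 ≈ 1041 trees/ha

1041 trees/ha


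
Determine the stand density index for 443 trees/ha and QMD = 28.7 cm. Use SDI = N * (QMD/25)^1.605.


QMD/25 = 28.7/25 = 1.148
(1.148)^1.605 = exp(1.605 * ln(1.148)) = exp(1.605 * 0.138021) = exp(0.221524) = 1.24798
SDI = 443 * 1.24798 = 552.855 ≈ 553

553


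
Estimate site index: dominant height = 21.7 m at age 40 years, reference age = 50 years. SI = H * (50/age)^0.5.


50/40 = 1.25000
(1.25000)^0.5 = 1.11803
SI = 21.7 * 1.11803 = 24.2613 ≈ 24.3 m

24.3 m


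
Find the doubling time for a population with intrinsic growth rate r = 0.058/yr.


td = ln(2) / 0.058 = 0.693147 / 0.058 = 11.9508 ≈ 12.0 years

12.0 years


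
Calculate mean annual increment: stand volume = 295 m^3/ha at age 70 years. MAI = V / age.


MAI = 295 / 70 = 4.2143 ≈ 4.21 m^3/ha/yr

4.21 m^3/ha/yr


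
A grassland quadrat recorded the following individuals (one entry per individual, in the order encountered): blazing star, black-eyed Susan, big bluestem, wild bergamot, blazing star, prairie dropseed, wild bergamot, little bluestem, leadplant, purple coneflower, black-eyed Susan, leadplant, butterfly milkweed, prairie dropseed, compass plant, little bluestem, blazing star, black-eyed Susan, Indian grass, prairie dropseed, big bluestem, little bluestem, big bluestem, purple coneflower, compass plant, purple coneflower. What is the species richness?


Total individuals logged = 26
Distinct species (count of individuals): blazing star (3), black-eyed Susan (3), big bluestem (3), wild bergamot (2), prairie dropseed (3), little bluestem (3), leadplant (2), purple coneflower (3), butterfly milkweed (1), compass plant (2), Indian grass (1)
Species richness = number of distinct species = 11

11


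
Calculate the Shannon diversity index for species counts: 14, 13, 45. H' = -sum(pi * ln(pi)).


Total N = 14 + 13 + 45 = 72
Per-species terms:
  p = 14/72 = 0.194444; ln(p) = -1.637611; p*ln(p) = 0.194444 * (-1.637611) = -0.318424
  p = 13/72 = 0.180556; ln(p) = -1.711714; p*ln(p) = 0.180556 * (-1.711714) = -0.309060
  p = 45/72 = 0.625000; ln(p) = -0.470004; p*ln(p) = 0.625000 * (-0.470004) = -0.293753
sum(p*ln(p)) = (-0.318424) + (-0.309060) + (-0.293753) = -0.921237
H' = -(-0.921237) = 0.921237 ≈ 0.9212

0.9212


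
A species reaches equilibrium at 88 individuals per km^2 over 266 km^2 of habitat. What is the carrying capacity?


K = 88 * 266 = 23408 individuals

23408 individuals


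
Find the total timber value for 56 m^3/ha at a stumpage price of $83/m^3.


Value = 56 * 83 = $4648/ha

$4648/ha


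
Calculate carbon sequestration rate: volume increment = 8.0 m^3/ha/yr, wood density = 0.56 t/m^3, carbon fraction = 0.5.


C = 8.0 * 0.56 * 0.5 = 2.24 t C/ha/yr

2.24 t C/ha/yr


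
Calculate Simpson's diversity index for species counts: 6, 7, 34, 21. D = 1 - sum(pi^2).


Total N = 6 + 7 + 34 + 21 = 68
Per-species terms:
  p = 6/68 = 0.088235; p^2 = 0.088235^2 = 0.007785
  p = 7/68 = 0.102941; p^2 = 0.102941^2 = 0.010597
  p = 34/68 = 0.500000; p^2 = 0.500000^2 = 0.250000
  p = 21/68 = 0.308824; p^2 = 0.308824^2 = 0.095372
sum(p^2) = 0.007785 + 0.010597 + 0.250000 + 0.095372 = 0.363754
D = 1 - 0.363754 = 0.636246 ≈ 0.6362

0.6362


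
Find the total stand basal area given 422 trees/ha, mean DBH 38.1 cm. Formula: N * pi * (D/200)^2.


(D/200)^2 = (38.1/200)^2 = 0.1905^2 = 0.03629025
Individual BA = 3.141593 * 0.03629025 = 0.114009 m^2
Stand BA = 422 * 0.114009 = 48.1118 ≈ 48.11 m^2/ha

48.11 m^2/ha


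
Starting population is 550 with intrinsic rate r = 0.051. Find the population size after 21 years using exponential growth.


r*t = 0.051 * 21 = 1.071
exp(1.071) = 2.91830
N = 550 * 2.91830 = 1605.07 ≈ 1605

1605


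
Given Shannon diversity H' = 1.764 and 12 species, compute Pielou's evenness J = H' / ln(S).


ln(12) = 2.48491
J = H' / ln(S) = 1.764 / 2.48491 = 0.709885 ≈ 0.7099

0.7099


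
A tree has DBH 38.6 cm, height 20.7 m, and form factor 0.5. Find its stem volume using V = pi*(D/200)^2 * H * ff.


(D/200)^2 = (38.6/200)^2 = 0.193^2 = 0.037249
BA = 3.141593 * 0.037249 = 0.117021 m^2
V = 0.117021 * 20.7 * 0.5 = 1.21117 ≈ 1.211 m^3

1.211 m^3


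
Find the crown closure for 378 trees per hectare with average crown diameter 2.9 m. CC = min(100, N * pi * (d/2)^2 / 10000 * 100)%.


(d/2)^2 = (2.9/2)^2 = 1.45^2 = 2.1025
Crown area = 3.141593 * 2.1025 = 6.60520 m^2
N * area / 10000 * 100 = 378 * 6.60520 / 10000 * 100 = 24.9677
CC = min(100, 24.9677) = 24.9677 ≈ 25.0%

25.0%


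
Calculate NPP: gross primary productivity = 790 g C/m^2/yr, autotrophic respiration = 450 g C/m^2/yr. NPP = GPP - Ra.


NPP = GPP - Ra = 790 - 450 = 340 g C/m^2/yr

340 g C/m^2/yr


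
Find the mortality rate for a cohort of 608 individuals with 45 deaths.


Mortality rate = 45 / 608 = 0.074013 ≈ 0.0740

0.0740


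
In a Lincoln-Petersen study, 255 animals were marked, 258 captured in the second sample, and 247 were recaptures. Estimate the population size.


N = M * C / R = 255 * 258 / 247 = 65790 / 247 = 266.36 ≈ 266

266 individuals


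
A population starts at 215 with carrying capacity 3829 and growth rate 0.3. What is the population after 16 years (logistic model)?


(K - N0)/N0 = (3829 - 215)/215 = 3614/215 = 16.8093
r*t = 0.3 * 16 = 4.8; exp(-4.8) = 0.00822975
16.8093 * 0.00822975 = 0.138336
1 + 0.138336 = 1.13834
N = 3829 / 1.13834 = 3363.67 ≈ 3364

3364


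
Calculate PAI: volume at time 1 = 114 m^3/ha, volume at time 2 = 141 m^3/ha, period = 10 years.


PAI = (V2 - V1) / period = (141 - 114) / 10 = 27 / 10 = 2.70 m^3/ha/yr

2.70 m^3/ha/yr


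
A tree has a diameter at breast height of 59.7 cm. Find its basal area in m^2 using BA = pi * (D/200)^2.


D/200 = 59.7/200 = 0.2985 m
(D/200)^2 = 0.2985^2 = 0.08910225
BA = 3.141593 * 0.08910225 = 0.279923 ≈ 0.2799 m^2

0.2799 m^2


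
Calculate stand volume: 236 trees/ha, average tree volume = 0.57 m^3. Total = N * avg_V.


V_stand = 236 * 0.57 = 134.52 ≈ 134.5 m^3/ha

134.5 m^3/ha


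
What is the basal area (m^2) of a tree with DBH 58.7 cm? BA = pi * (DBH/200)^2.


D/200 = 58.7/200 = 0.2935 m
(D/200)^2 = 0.2935^2 = 0.08614225
BA = 3.141593 * 0.08614225 = 0.270624 ≈ 0.2706 m^2

0.2706 m^2


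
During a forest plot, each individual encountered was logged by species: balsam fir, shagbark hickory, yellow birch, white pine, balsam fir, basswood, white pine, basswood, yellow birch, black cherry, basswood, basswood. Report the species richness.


Total individuals logged = 12
Distinct species (count of individuals): balsam fir (2), shagbark hickory (1), yellow birch (2), white pine (2), basswood (4), black cherry (1)
Species richness = number of distinct species = 6

6


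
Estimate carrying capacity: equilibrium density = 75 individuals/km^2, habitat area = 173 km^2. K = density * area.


K = 75 * 173 = 12975 individuals

12975 individuals


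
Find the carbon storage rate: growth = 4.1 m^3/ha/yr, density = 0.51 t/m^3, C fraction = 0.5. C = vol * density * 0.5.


C = 4.1 * 0.51 * 0.5 = 1.0455 ≈ 1.05 t C/ha/yr

1.05 t C/ha/yr


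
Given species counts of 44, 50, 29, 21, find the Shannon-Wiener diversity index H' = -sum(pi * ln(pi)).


Total N = 44 + 50 + 29 + 21 = 144
Per-species terms:
  p = 44/144 = 0.305556; ln(p) = -1.185622; p*ln(p) = 0.305556 * (-1.185622) = -0.362274
  p = 50/144 = 0.347222; ln(p) = -1.057791; p*ln(p) = 0.347222 * (-1.057791) = -0.367288
  p = 29/144 = 0.201389; ln(p) = -1.602517; p*ln(p) = 0.201389 * (-1.602517) = -0.322729
  p = 21/144 = 0.145833; ln(p) = -1.925293; p*ln(p) = 0.145833 * (-1.925293) = -0.280771
sum(p*ln(p)) = (-0.362274) + (-0.367288) + (-0.322729) + (-0.280771) = -1.333062
H' = -(-1.333062) = 1.333062 ≈ 1.3331

1.3331


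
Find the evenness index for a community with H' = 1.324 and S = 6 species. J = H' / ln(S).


ln(6) = 1.79176
J = H' / ln(S) = 1.324 / 1.79176 = 0.738938 ≈ 0.7389

0.7389


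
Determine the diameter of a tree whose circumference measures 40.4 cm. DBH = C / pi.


DBH = C / pi = 40.4 / 3.141593 = 12.8597 ≈ 12.86 cm

12.86 cm


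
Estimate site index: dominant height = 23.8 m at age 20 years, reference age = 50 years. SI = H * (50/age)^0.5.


50/20 = 2.50000
(2.50000)^0.5 = 1.58114
SI = 23.8 * 1.58114 = 37.6311 ≈ 37.6 m

37.6 m


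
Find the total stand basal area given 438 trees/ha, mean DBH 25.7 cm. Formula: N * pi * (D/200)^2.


(D/200)^2 = (25.7/200)^2 = 0.1285^2 = 0.01651225
Individual BA = 3.141593 * 0.01651225 = 0.0518748 m^2
Stand BA = 438 * 0.0518748 = 22.7212 ≈ 22.72 m^2/ha

22.72 m^2/ha


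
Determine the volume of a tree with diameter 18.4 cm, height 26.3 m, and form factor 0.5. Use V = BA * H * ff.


(D/200)^2 = (18.4/200)^2 = 0.092^2 = 0.008464
BA = 3.141593 * 0.008464 = 0.0265904 m^2
V = 0.0265904 * 26.3 * 0.5 = 0.349664 ≈ 0.350 m^3

0.350 m^3


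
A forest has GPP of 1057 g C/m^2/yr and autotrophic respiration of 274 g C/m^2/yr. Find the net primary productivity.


NPP = GPP - Ra = 1057 - 274 = 783 g C/m^2/yr

783 g C/m^2/yr


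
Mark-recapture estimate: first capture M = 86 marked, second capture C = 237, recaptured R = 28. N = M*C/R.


N = M * C / R = 86 * 237 / 28 = 20382 / 28 = 727.93 ≈ 728

728 individuals
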